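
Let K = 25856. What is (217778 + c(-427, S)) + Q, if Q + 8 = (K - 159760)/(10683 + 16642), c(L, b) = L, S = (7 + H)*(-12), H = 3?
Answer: 5938763571/27325 ≈ 2.1734e+5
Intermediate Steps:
S = -120 (S = (7 + 3)*(-12) = 10*(-12) = -120)
Q = -352504/27325 (Q = -8 + (25856 - 159760)/(10683 + 16642) = -8 - 133904/27325 = -352504/27325 ≈ -12.900)
(217778 + c(-427, S)) + Q = (217778 - 427) - 352504/27325 = 217351 - 352504/27325 = 5938763571/27325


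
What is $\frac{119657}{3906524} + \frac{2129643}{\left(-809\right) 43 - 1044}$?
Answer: $- \frac{8315214060965}{139974661444} \approx -59.405$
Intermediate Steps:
$\frac{119657}{3906524} + \frac{2129643}{\left(-809\right) 43 - 1044} = 119657 \cdot \frac{1}{3906524} + \frac{2129643}{-34787 - 1044} = \frac{119657}{3906524} + \frac{2129643}{-35831} = \frac{119657}{3906524} + 2129643 \left(- \frac{1}{35831}\right) = \frac{119657}{3906524} - \frac{2129643}{35831} = - \frac{8315214060965}{139974661444}$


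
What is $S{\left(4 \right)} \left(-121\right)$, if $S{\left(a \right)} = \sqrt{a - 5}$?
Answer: $- 121 i \approx - 121.0 i$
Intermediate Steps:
$S{\left(a \right)} = \sqrt{-5 + a}$
$S{\left(4 \right)} \left(-121\right) = \sqrt{-5 + 4} \left(-121\right) = \sqrt{-1} \left(-121\right) = i \left(-121\right) = - 121 i$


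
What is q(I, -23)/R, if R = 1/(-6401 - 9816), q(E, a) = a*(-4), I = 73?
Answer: -1491964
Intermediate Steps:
q(E, a) = -4*a
R = -1/16217 (R = 1/(-16217) = -1/16217 ≈ -6.1664e-5)
q(I, -23)/R = (-4*(-23))/(-1/16217) = 92*(-16217) = -1491964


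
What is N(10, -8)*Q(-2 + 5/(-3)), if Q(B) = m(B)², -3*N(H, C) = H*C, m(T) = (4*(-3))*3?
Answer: 34560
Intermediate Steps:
m(T) = -36 (m(T) = -12*3 = -36)
N(H, C) = -C*H/3 (N(H, C) = -H*C/3 = -C*H/3)
Q(B) = 1296 (Q(B) = (-36)² = 1296)
N(10, -8)*Q(-2 + 5/(-3)) = -⅓*(-8)*10*1296 = (80/3)*1296 = 34560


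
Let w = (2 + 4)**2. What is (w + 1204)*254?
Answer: 314960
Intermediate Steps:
w = 36 (w = 6**2 = 36)
(w + 1204)*254 = (36 + 1204)*254 = 1240*254 = 314960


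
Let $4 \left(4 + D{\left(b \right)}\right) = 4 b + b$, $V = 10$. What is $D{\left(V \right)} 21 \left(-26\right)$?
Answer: $-4641$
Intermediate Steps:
$D{\left(b \right)} = -4 + \frac{5 b}{4}$ ($D{\left(b \right)} = -4 + \frac{4 b + b}{4} = -4 + \frac{5 b}{4}$)
$D{\left(V \right)} 21 \left(-26\right) = \left(-4 + \frac{5}{4} \cdot 10\right) 21 \left(-26\right) = \left(-4 + \frac{25}{2}\right) 21 \left(-26\right) = \frac{17}{2} \cdot 21 \left(-26\right) = \frac{357}{2} \left(-26\right) = -4641$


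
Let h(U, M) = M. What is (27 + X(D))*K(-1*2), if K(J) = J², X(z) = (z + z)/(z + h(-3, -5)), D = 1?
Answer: 106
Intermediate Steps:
X(z) = 2*z/(-5 + z) (X(z) = (z + z)/(z - 5) = (2*z)/(-5 + z) = 2*z/(-5 + z))
(27 + X(D))*K(-1*2) = (27 + 2*1/(-5 + 1))*(-1*2)² = (27 + 2*1/(-4))*(-2)² = (27 + 2*1*(-¼))*4 = (27 - ½)*4 = (53/2)*4 = 106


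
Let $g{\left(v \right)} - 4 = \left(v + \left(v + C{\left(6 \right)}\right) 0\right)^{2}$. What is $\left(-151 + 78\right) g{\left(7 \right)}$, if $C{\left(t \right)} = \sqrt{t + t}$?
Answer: $-3869$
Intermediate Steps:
$C{\left(t \right)} = \sqrt{2} \sqrt{t}$ ($C{\left(t \right)} = \sqrt{2 t} = \sqrt{2} \sqrt{t}$)
$g{\left(v \right)} = 4 + v^{2}$ ($g{\left(v \right)} = 4 + \left(v + \left(v + \sqrt{2} \sqrt{6}\right) 0\right)^{2} = 4 + \left(v + \left(v + 2 \sqrt{3}\right) 0\right)^{2} = 4 + \left(v + 0\right)^{2} = 4 + v^{2}$)
$\left(-151 + 78\right) g{\left(7 \right)} = \left(-151 + 78\right) \left(4 + 7^{2}\right) = - 73 \left(4 + 49\right) = \left(-73\right) 53 = -3869$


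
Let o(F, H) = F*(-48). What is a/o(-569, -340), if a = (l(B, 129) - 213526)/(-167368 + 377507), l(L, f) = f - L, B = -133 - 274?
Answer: -106495/2869658184 ≈ -3.7111e-5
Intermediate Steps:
B = -407
o(F, H) = -48*F
a = -212990/210139 (a = ((129 - 1*(-407)) - 213526)/(-167368 + 377507) = ((129 + 407) - 213526)/210139 = (536 - 213526)*(1/210139) = -212990*1/210139 = -212990/210139 ≈ -1.0136)
a/o(-569, -340) = -212990/(210139*((-48*(-569)))) = -212990/210139/27312 = -212990/210139*1/27312 = -106495/2869658184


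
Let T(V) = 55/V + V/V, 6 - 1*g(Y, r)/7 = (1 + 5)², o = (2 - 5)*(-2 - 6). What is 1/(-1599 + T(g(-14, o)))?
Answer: -42/67127 ≈ -0.00062568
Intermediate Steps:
o = 24 (o = -3*(-8) = 24)
g(Y, r) = -210 (g(Y, r) = 42 - 7*(1 + 5)² = 42 - 7*6² = 42 - 7*36 = 42 - 252 = -210)
T(V) = 1 + 55/V (T(V) = 55/V + 1 = 1 + 55/V)
1/(-1599 + T(g(-14, o))) = 1/(-1599 + (55 - 210)/(-210)) = 1/(-1599 - 1/210*(-155)) = 1/(-1599 + 31/42) = 1/(-67127/42) = -42/67127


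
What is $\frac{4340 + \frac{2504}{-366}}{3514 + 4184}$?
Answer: $\frac{396484}{704367} \approx 0.56289$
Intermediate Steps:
$\frac{4340 + \frac{2504}{-366}}{3514 + 4184} = \frac{4340 + 2504 \left(- \frac{1}{366}\right)}{7698} = \left(4340 - \frac{1252}{183}\right) \frac{1}{7698} = \frac{792968}{183} \cdot \frac{1}{7698} = \frac{396484}{704367}$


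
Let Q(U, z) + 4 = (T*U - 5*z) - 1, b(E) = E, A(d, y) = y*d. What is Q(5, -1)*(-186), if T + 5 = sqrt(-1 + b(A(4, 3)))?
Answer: 4650 - 930*sqrt(11) ≈ 1565.5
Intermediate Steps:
A(d, y) = d*y
T = -5 + sqrt(11) (T = -5 + sqrt(-1 + 4*3) = -5 + sqrt(-1 + 12) = -5 + sqrt(11) ≈ -1.6834)
Q(U, z) = -5 - 5*z + U*(-5 + sqrt(11)) (Q(U, z) = -4 + (((-5 + sqrt(11))*U - 5*z) - 1) = -4 + ((U*(-5 + sqrt(11)) - 5*z) - 1) = -4 + ((-5*z + U*(-5 + sqrt(11))) - 1) = -4 + (-1 - 5*z + U*(-5 + sqrt(11))) = -5 - 5*z + U*(-5 + sqrt(11)))
Q(5, -1)*(-186) = (-5 - 5*(-1) - 1*5*(5 - sqrt(11)))*(-186) = (-5 + 5 + (-25 + 5*sqrt(11)))*(-186) = (-25 + 5*sqrt(11))*(-186) = 4650 - 930*sqrt(11)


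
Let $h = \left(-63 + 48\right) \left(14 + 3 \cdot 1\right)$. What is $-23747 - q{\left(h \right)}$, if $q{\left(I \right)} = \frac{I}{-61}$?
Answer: $- \frac{1448822}{61} \approx -23751.0$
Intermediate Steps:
$h = -255$ ($h = - 15 \left(14 + 3\right) = \left(-15\right) 17 = -255$)
$q{\left(I \right)} = - \frac{I}{61}$ ($q{\left(I \right)} = I \left(- \frac{1}{61}\right) = - \frac{I}{61}$)
$-23747 - q{\left(h \right)} = -23747 - \left(- \frac{1}{61}\right) \left(-255\right) = -23747 - \frac{255}{61} = - \frac{1448822}{61}$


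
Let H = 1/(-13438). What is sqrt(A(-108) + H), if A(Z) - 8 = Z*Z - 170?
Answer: 5*sqrt(83081174090)/13438 ≈ 107.25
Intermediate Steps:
H = -1/13438 ≈ -7.4416e-5
A(Z) = -162 + Z**2 (A(Z) = 8 + (Z*Z - 170) = 8 + (Z**2 - 170) = 8 + (-170 + Z**2) = -162 + Z**2)
sqrt(A(-108) + H) = sqrt((-162 + (-108)**2) - 1/13438) = sqrt((-162 + 11664) - 1/13438) = sqrt(11502 - 1/13438) = sqrt(154563875/13438) = 5*sqrt(83081174090)/13438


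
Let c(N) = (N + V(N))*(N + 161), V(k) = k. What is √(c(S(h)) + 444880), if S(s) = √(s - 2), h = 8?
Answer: √(444892 + 322*√6) ≈ 667.59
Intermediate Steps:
S(s) = √(-2 + s)
c(N) = 2*N*(161 + N) (c(N) = (N + N)*(N + 161) = (2*N)*(161 + N) = 2*N*(161 + N))
√(c(S(h)) + 444880) = √(2*√(-2 + 8)*(161 + √(-2 + 8)) + 444880) = √(2*√6*(161 + √6) + 444880) = √(444880 + 2*√6*(161 + √6))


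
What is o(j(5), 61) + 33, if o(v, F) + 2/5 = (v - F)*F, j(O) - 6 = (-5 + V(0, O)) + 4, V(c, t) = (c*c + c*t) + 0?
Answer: -16917/5 ≈ -3383.4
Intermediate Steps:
V(c, t) = c**2 + c*t (V(c, t) = (c**2 + c*t) + 0 = c**2 + c*t)
j(O) = 5 (j(O) = 6 + ((-5 + 0*(0 + O)) + 4) = 6 + ((-5 + 0*O) + 4) = 6 + ((-5 + 0) + 4) = 6 + (-5 + 4) = 6 - 1 = 5)
o(v, F) = -2/5 + F*(v - F) (o(v, F) = -2/5 + (v - F)*F = -2/5 + F*(v - F))
o(j(5), 61) + 33 = (-2/5 - 1*61**2 + 61*5) + 33 = (-2/5 - 1*3721 + 305) + 33 = (-2/5 - 3721 + 305) + 33 = -17082/5 + 33 = -16917/5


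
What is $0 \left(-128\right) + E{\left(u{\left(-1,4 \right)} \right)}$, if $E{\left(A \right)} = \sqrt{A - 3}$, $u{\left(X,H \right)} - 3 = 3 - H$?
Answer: $i \approx 1.0 i$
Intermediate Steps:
$u{\left(X,H \right)} = 6 - H$ ($u{\left(X,H \right)} = 3 - \left(-3 + H\right) = 6 - H$)
$E{\left(A \right)} = \sqrt{-3 + A}$
$0 \left(-128\right) + E{\left(u{\left(-1,4 \right)} \right)} = 0 \left(-128\right) + \sqrt{-3 + \left(6 - 4\right)} = 0 + \sqrt{-3 + \left(6 - 4\right)} = 0 + \sqrt{-3 + 2} = 0 + \sqrt{-1} = 0 + i = i$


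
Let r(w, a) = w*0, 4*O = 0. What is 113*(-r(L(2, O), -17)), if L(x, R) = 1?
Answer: 0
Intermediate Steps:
O = 0 (O = (¼)*0 = 0)
r(w, a) = 0
113*(-r(L(2, O), -17)) = 113*(-1*0) = 113*0 = 0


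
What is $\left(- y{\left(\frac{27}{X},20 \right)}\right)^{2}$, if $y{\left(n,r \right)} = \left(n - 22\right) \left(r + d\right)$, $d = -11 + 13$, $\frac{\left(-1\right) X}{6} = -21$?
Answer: $\frac{11256025}{49} \approx 2.2971 \cdot 10^{5}$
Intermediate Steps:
$X = 126$ ($X = \left(-6\right) \left(-21\right) = 126$)
$d = 2$
$y{\left(n,r \right)} = \left(-22 + n\right) \left(2 + r\right)$ ($y{\left(n,r \right)} = \left(n - 22\right) \left(r + 2\right) = \left(-22 + n\right) \left(2 + r\right)$)
$\left(- y{\left(\frac{27}{X},20 \right)}\right)^{2} = \left(- (-44 - 440 + 2 \cdot \frac{27}{126} + \frac{27}{126} \cdot 20)\right)^{2} = \left(- (-44 - 440 + 2 \cdot 27 \cdot \frac{1}{126} + 27 \cdot \frac{1}{126} \cdot 20)\right)^{2} = \left(- (-44 - 440 + 2 \cdot \frac{3}{14} + \frac{3}{14} \cdot 20)\right)^{2} = \left(- (-44 - 440 + \frac{3}{7} + \frac{30}{7})\right)^{2} = \left(\left(-1\right) \left(- \frac{3355}{7}\right)\right)^{2} = \left(\frac{3355}{7}\right)^{2} = \frac{11256025}{49}$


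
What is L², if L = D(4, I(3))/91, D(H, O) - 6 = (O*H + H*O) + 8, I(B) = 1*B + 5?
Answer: 36/49 ≈ 0.73469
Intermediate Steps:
I(B) = 5 + B (I(B) = B + 5 = 5 + B)
D(H, O) = 14 + 2*H*O (D(H, O) = 6 + ((O*H + H*O) + 8) = 6 + ((H*O + H*O) + 8) = 6 + (2*H*O + 8) = 6 + (8 + 2*H*O) = 14 + 2*H*O)
L = 6/7 (L = (14 + 2*4*(5 + 3))/91 = (14 + 2*4*8)*(1/91) = (14 + 64)*(1/91) = 78*(1/91) = 6/7 ≈ 0.85714)
L² = (6/7)² = 36/49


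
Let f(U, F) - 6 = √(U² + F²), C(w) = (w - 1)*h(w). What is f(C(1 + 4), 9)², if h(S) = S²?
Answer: (6 + √10081)² ≈ 11322.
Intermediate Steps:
C(w) = w²*(-1 + w) (C(w) = (w - 1)*w² = (-1 + w)*w² = w²*(-1 + w))
f(U, F) = 6 + √(F² + U²) (f(U, F) = 6 + √(U² + F²) = 6 + √(F² + U²))
f(C(1 + 4), 9)² = (6 + √(9² + ((1 + 4)²*(-1 + (1 + 4)))²))² = (6 + √(81 + (5²*(-1 + 5))²))² = (6 + √(81 + (25*4)²))² = (6 + √(81 + 100²))² = (6 + √(81 + 10000))² = (6 + √10081)²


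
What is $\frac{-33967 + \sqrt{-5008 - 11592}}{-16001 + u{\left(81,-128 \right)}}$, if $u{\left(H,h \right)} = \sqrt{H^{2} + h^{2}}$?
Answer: $\frac{543505967}{256009056} + \frac{33967 \sqrt{22945}}{256009056} - \frac{80005 i \sqrt{166}}{128004528} - \frac{5 i \sqrt{3808870}}{128004528} \approx 2.1431 - 0.008129 i$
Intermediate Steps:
$\frac{-33967 + \sqrt{-5008 - 11592}}{-16001 + u{\left(81,-128 \right)}} = \frac{-33967 + \sqrt{-5008 - 11592}}{-16001 + \sqrt{81^{2} + \left(-128\right)^{2}}} = \frac{-33967 + \sqrt{-16600}}{-16001 + \sqrt{6561 + 16384}} = \frac{-33967 + 10 i \sqrt{166}}{-16001 + \sqrt{22945}}$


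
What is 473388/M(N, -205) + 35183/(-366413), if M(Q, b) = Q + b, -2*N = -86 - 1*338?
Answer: 173455270963/2564891 ≈ 67627.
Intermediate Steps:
N = 212 (N = -(-86 - 1*338)/2 = -(-86 - 338)/2 = -1/2*(-424) = 212)
473388/M(N, -205) + 35183/(-366413) = 473388/(212 - 205) + 35183/(-366413) = 473388/7 + 35183*(-1/366413) = 473388*(1/7) - 35183/366413 = 473388/7 - 35183/366413 = 173455270963/2564891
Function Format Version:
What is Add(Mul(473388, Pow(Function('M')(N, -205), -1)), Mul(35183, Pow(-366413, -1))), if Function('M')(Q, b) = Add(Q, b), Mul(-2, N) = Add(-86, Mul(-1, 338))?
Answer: Rational(173455270963, 2564891) ≈ 67627.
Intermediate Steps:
N = 212 (N = Mul(Rational(-1, 2), Add(-86, Mul(-1, 338))) = Mul(Rational(-1, 2), Add(-86, -338)) = Mul(Rational(-1, 2), -424) = 212)
Add(Mul(473388, Pow(Function('M')(N, -205), -1)), Mul(35183, Pow(-366413, -1))) = Add(Mul(473388, Pow(Add(212, -205), -1)), Mul(35183, Pow(-366413, -1))) = Add(Mul(473388, Pow(7, -1)), Mul(35183, Rational(-1, 366413))) = Add(Mul(473388, Rational(1, 7)), Rational(-35183, 366413)) = Add(Rational(473388, 7), Rational(-35183, 366413)) = Rational(173455270963, 2564891)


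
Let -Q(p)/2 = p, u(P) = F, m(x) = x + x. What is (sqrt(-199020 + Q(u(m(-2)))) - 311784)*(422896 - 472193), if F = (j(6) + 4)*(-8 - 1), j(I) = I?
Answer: 15370015848 - 98594*I*sqrt(49710) ≈ 1.537e+10 - 2.1982e+7*I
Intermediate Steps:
m(x) = 2*x
F = -90 (F = (6 + 4)*(-8 - 1) = 10*(-9) = -90)
u(P) = -90
Q(p) = -2*p
(sqrt(-199020 + Q(u(m(-2)))) - 311784)*(422896 - 472193) = (sqrt(-199020 - 2*(-90)) - 311784)*(422896 - 472193) = (sqrt(-199020 + 180) - 311784)*(-49297) = (sqrt(-198840) - 311784)*(-49297) = (2*I*sqrt(49710) - 311784)*(-49297) = (-311784 + 2*I*sqrt(49710))*(-49297) = 15370015848 - 98594*I*sqrt(49710)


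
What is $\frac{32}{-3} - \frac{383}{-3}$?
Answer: $117$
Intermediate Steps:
$\frac{32}{-3} - \frac{383}{-3} = 32 \left(- \frac{1}{3}\right) - - \frac{383}{3} = - \frac{32}{3} + \frac{383}{3} = 117$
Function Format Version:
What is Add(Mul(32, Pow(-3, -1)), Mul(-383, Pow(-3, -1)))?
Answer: 117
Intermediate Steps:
Add(Mul(32, Pow(-3, -1)), Mul(-383, Pow(-3, -1))) = Add(Mul(32, Rational(-1, 3)), Mul(-383, Rational(-1, 3))) = Add(Rational(-32, 3), Rational(383, 3)) = 117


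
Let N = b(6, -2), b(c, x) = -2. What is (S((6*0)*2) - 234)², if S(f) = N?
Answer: 55696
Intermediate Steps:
N = -2
S(f) = -2
(S((6*0)*2) - 234)² = (-2 - 234)² = (-236)² = 55696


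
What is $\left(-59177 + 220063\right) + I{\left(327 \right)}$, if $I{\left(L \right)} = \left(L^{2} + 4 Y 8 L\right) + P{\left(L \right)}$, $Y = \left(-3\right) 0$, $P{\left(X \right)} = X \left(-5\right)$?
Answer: $266180$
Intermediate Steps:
$P{\left(X \right)} = - 5 X$
$Y = 0$
$I{\left(L \right)} = L^{2} - 5 L$ ($I{\left(L \right)} = \left(L^{2} + 4 \cdot 0 \cdot 8 L\right) - 5 L = \left(L^{2} + 0 \cdot 8 L\right) - 5 L = \left(L^{2} + 0 L\right) - 5 L = \left(L^{2} + 0\right) - 5 L = L^{2} - 5 L$)
$\left(-59177 + 220063\right) + I{\left(327 \right)} = \left(-59177 + 220063\right) + 327 \left(-5 + 327\right) = 160886 + 327 \cdot 322 = 160886 + 105294 = 266180$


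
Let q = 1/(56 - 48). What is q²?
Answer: 1/64 ≈ 0.015625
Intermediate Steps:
q = ⅛ (q = 1/8 = ⅛ ≈ 0.12500)
q² = (⅛)² = 1/64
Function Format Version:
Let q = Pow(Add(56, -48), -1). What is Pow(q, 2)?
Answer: Rational(1, 64) ≈ 0.015625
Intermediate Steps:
q = Rational(1, 8) (q = Pow(8, -1) = Rational(1, 8) ≈ 0.12500)
Pow(q, 2) = Pow(Rational(1, 8), 2) = Rational(1, 64)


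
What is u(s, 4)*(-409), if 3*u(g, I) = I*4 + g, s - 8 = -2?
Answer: -8998/3 ≈ -2999.3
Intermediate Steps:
s = 6 (s = 8 - 2 = 6)
u(g, I) = g/3 + 4*I/3 (u(g, I) = (I*4 + g)/3 = (4*I + g)/3 = (g + 4*I)/3 = g/3 + 4*I/3)
u(s, 4)*(-409) = ((⅓)*6 + (4/3)*4)*(-409) = (2 + 16/3)*(-409) = (22/3)*(-409) = -8998/3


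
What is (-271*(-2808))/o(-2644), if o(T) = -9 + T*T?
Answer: 760968/6990727 ≈ 0.10885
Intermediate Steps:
o(T) = -9 + T²
(-271*(-2808))/o(-2644) = (-271*(-2808))/(-9 + (-2644)²) = 760968/(-9 + 6990736) = 760968/6990727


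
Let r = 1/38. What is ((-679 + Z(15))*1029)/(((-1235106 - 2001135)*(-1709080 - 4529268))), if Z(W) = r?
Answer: -8849743/255724769218328 ≈ -3.4607e-8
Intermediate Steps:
r = 1/38 ≈ 0.026316
Z(W) = 1/38
((-679 + Z(15))*1029)/(((-1235106 - 2001135)*(-1709080 - 4529268))) = ((-679 + 1/38)*1029)/(((-1235106 - 2001135)*(-1709080 - 4529268))) = (-25801/38*1029)/((-3236241*(-6238348))) = -26549229/38/20188797569868 = -26549229/38*1/20188797569868 = -8849743/255724769218328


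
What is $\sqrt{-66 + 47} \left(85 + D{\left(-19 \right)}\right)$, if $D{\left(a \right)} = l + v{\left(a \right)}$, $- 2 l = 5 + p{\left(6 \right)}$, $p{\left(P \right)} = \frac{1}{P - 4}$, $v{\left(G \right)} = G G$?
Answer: $\frac{1773 i \sqrt{19}}{4} \approx 1932.1 i$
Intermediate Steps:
$v{\left(G \right)} = G^{2}$
$p{\left(P \right)} = \frac{1}{-4 + P}$
$l = - \frac{11}{4}$ ($l = - \frac{5 + \frac{1}{-4 + 6}}{2} = - \frac{5 + \frac{1}{2}}{2} = \left(- \frac{1}{2}\right) \frac{11}{2} = - \frac{11}{4} \approx -2.75$)
$D{\left(a \right)} = - \frac{11}{4} + a^{2}$
$\sqrt{-66 + 47} \left(85 + D{\left(-19 \right)}\right) = \sqrt{-66 + 47} \left(85 - \left(\frac{11}{4} - \left(-19\right)^{2}\right)\right) = \sqrt{-19} \left(85 + \left(- \frac{11}{4} + 361\right)\right) = i \sqrt{19} \left(85 + \frac{1433}{4}\right) = i \sqrt{19} \cdot \frac{1773}{4} = \frac{1773 i \sqrt{19}}{4}$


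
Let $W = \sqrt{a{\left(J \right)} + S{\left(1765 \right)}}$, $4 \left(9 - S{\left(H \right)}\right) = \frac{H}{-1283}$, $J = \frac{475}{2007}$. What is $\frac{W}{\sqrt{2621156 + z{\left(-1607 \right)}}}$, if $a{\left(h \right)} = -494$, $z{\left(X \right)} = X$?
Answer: $\frac{i \sqrt{928818776053065}}{2240587578} \approx 0.013602 i$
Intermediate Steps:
$J = \frac{475}{2007}$ ($J = 475 \cdot \frac{1}{2007} = \frac{475}{2007} \approx 0.23667$)
$S{\left(H \right)} = 9 + \frac{H}{5132}$ ($S{\left(H \right)} = 9 - \frac{H \frac{1}{-1283}}{4} = 9 - \frac{H \left(- \frac{1}{1283}\right)}{4} = 9 - \frac{\left(- \frac{1}{1283}\right) H}{4} = 9 + \frac{H}{5132}$)
$W = \frac{i \sqrt{3191148165}}{2566}$ ($W = \sqrt{-494 + \left(9 + \frac{1}{5132} \cdot 1765\right)} = \sqrt{-494 + \left(9 + \frac{1765}{5132}\right)} = \sqrt{-494 + \frac{47953}{5132}} = \sqrt{- \frac{2487255}{5132}} = \frac{i \sqrt{3191148165}}{2566} \approx 22.015 i$)
$\frac{W}{\sqrt{2621156 + z{\left(-1607 \right)}}} = \frac{\frac{1}{2566} i \sqrt{3191148165}}{\sqrt{2621156 - 1607}} = \frac{\frac{1}{2566} i \sqrt{3191148165}}{\sqrt{2619549}} = \frac{\frac{1}{2566} i \sqrt{3191148165}}{3 \sqrt{291061}} = \frac{i \sqrt{3191148165}}{2566} \frac{\sqrt{291061}}{873183} = \frac{i \sqrt{928818776053065}}{2240587578}$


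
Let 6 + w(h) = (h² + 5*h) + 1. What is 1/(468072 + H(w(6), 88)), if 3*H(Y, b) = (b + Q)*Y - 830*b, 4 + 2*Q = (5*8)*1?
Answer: 3/1337642 ≈ 2.2428e-6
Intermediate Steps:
Q = 18 (Q = -2 + ((5*8)*1)/2 = -2 + (40*1)/2 = -2 + (½)*40 = -2 + 20 = 18)
w(h) = -5 + h² + 5*h (w(h) = -6 + ((h² + 5*h) + 1) = -6 + (1 + h² + 5*h) = -5 + h² + 5*h)
H(Y, b) = -830*b/3 + Y*(18 + b)/3 (H(Y, b) = ((b + 18)*Y - 830*b)/3 = ((18 + b)*Y - 830*b)/3 = (Y*(18 + b) - 830*b)/3 = (-830*b + Y*(18 + b))/3 = -830*b/3 + Y*(18 + b)/3)
1/(468072 + H(w(6), 88)) = 1/(468072 + (6*(-5 + 6² + 5*6) - 830/3*88 + (⅓)*(-5 + 6² + 5*6)*88)) = 1/(468072 + (6*(-5 + 36 + 30) - 73040/3 + (⅓)*(-5 + 36 + 30)*88)) = 1/(468072 + (6*61 - 73040/3 + (⅓)*61*88)) = 1/(468072 + (366 - 73040/3 + 5368/3)) = 1/(468072 - 66574/3) = 1/(1337642/3) = 3/1337642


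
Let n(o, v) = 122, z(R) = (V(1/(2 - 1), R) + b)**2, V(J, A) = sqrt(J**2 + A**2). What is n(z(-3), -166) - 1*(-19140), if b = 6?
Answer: 19262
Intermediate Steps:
V(J, A) = sqrt(A**2 + J**2)
z(R) = (6 + sqrt(1 + R**2))**2 (z(R) = (sqrt(R**2 + (1/(2 - 1))**2) + 6)**2 = (sqrt(R**2 + (1/1)**2) + 6)**2 = (sqrt(R**2 + 1**2) + 6)**2 = (sqrt(R**2 + 1) + 6)**2 = (sqrt(1 + R**2) + 6)**2 = (6 + sqrt(1 + R**2))**2)
n(z(-3), -166) - 1*(-19140) = 122 - 1*(-19140) = 122 + 19140 = 19262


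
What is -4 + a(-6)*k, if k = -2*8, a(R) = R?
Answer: 92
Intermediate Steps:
k = -16
-4 + a(-6)*k = -4 - 6*(-16) = -4 + 96 = 92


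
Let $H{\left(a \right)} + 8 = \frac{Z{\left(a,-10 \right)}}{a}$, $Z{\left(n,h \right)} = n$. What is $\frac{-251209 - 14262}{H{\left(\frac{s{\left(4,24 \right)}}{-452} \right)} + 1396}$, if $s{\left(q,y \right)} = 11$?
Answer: $- \frac{265471}{1389} \approx -191.12$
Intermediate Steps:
$H{\left(a \right)} = -7$ ($H{\left(a \right)} = -8 + \frac{a}{a} = -8 + 1 = -7$)
$\frac{-251209 - 14262}{H{\left(\frac{s{\left(4,24 \right)}}{-452} \right)} + 1396} = \frac{-251209 - 14262}{-7 + 1396} = - \frac{265471}{1389}$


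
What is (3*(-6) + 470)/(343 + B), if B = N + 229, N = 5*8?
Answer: 113/153 ≈ 0.73856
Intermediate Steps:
N = 40
B = 269 (B = 40 + 229 = 269)
(3*(-6) + 470)/(343 + B) = (3*(-6) + 470)/(343 + 269) = (-18 + 470)/612 = 452*(1/612) = 113/153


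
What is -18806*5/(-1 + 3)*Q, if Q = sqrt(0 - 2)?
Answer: -47015*I*sqrt(2) ≈ -66489.0*I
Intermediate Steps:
Q = I*sqrt(2) (Q = sqrt(-2) = I*sqrt(2) ≈ 1.4142*I)
-18806*5/(-1 + 3)*Q = -18806*5/(-1 + 3)*I*sqrt(2) = -18806*5/2*I*sqrt(2) = -18806*(1/2)*5*I*sqrt(2) = -47015*I*sqrt(2)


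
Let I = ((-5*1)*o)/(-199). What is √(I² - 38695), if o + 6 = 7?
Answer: I*√1532360670/199 ≈ 196.71*I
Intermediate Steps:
o = 1 (o = -6 + 7 = 1)
I = 5/199 (I = (-5*1*1)/(-199) = -5*1*(-1/199) = -5*(-1/199) = 5/199 ≈ 0.025126)
√(I² - 38695) = √((5/199)² - 38695) = √(25/39601 - 38695) = √(-1532360670/39601) = I*√1532360670/199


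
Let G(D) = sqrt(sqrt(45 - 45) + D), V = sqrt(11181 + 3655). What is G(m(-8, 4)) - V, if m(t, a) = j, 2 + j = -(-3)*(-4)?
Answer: -2*sqrt(3709) + I*sqrt(14) ≈ -121.8 + 3.7417*I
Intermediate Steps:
j = -14 (j = -2 - (-3)*(-4) = -2 - 1*12 = -2 - 12 = -14)
V = 2*sqrt(3709) (V = sqrt(14836) = 2*sqrt(3709) ≈ 121.80)
m(t, a) = -14
G(D) = sqrt(D) (G(D) = sqrt(sqrt(0) + D) = sqrt(0 + D) = sqrt(D))
G(m(-8, 4)) - V = sqrt(-14) - 2*sqrt(3709) = I*sqrt(14) - 2*sqrt(3709) = -2*sqrt(3709) + I*sqrt(14)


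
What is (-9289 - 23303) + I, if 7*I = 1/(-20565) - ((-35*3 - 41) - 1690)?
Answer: -4654024021/143955 ≈ -32330.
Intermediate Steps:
I = 37757339/143955 (I = (1/(-20565) - ((-35*3 - 41) - 1690))/7 = (-1/20565 - ((-105 - 41) - 1690))/7 = (-1/20565 - (-146 - 1690))/7 = (-1/20565 - 1*(-1836))/7 = (-1/20565 + 1836)/7 = (⅐)*(37757339/20565) = 37757339/143955 ≈ 262.29)
(-9289 - 23303) + I = (-9289 - 23303) + 37757339/143955 = -32592 + 37757339/143955 = -4654024021/143955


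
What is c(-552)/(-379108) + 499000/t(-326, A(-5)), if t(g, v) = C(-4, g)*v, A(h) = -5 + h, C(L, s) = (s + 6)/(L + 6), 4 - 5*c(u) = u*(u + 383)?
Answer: 1182529643/3791080 ≈ 311.92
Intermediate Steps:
c(u) = ⅘ - u*(383 + u)/5 (c(u) = ⅘ - u*(u + 383)/5 = ⅘ - u*(383 + u)/5)
C(L, s) = (6 + s)/(6 + L)
t(g, v) = v*(3 + g/2) (t(g, v) = ((6 + g)/(6 - 4))*v = ((6 + g)/2)*v = (3 + g/2)*v = v*(3 + g/2))
c(-552)/(-379108) + 499000/t(-326, A(-5)) = (⅘ - 383/5*(-552) - ⅕*(-552)²)/(-379108) + 499000/(((-5 - 5)*(6 - 326)/2)) = (⅘ + 211416/5 - ⅕*304704)*(-1/379108) + 499000/(((½)*(-10)*(-320))) = (⅘ + 211416/5 - 304704/5)*(-1/379108) + 499000/1600 = -93284/5*(-1/379108) + 499000*(1/1600) = 23321/473885 + 2495/8 = 1182529643/3791080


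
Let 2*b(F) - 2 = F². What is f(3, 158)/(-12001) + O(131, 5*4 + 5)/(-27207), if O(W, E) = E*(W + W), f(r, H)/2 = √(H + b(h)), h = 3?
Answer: -6550/27207 - √654/12001 ≈ -0.24288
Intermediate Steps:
b(F) = 1 + F²/2
f(r, H) = 2*√(11/2 + H) (f(r, H) = 2*√(H + (1 + (½)*3²)) = 2*√(H + (1 + (½)*9)) = 2*√(H + (1 + 9/2)) = 2*√(H + 11/2) = 2*√(11/2 + H))
O(W, E) = 2*E*W (O(W, E) = E*(2*W) = 2*E*W)
f(3, 158)/(-12001) + O(131, 5*4 + 5)/(-27207) = √(22 + 4*158)/(-12001) + (2*(5*4 + 5)*131)/(-27207) = √(22 + 632)*(-1/12001) + (2*(20 + 5)*131)*(-1/27207) = √654*(-1/12001) + (2*25*131)*(-1/27207) = -√654/12001 + 6550*(-1/27207) = -√654/12001 - 6550/27207 = -6550/27207 - √654/12001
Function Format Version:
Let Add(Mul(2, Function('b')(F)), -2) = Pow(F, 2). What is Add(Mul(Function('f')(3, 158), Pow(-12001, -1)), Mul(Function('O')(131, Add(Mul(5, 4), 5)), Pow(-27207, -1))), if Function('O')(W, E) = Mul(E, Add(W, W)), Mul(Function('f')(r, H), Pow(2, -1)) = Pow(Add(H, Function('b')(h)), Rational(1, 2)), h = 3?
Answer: Add(Rational(-6550, 27207), Mul(Rational(-1, 12001), Pow(654, Rational(1, 2)))) ≈ -0.24288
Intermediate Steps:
Function('b')(F) = Add(1, Mul(Rational(1, 2), Pow(F, 2)))
Function('f')(r, H) = Mul(2, Pow(Add(Rational(11, 2), H), Rational(1, 2))) (Function('f')(r, H) = Mul(2, Pow(Add(H, Add(1, Mul(Rational(1, 2), Pow(3, 2)))), Rational(1, 2))) = Mul(2, Pow(Add(H, Add(1, Mul(Rational(1, 2), 9))), Rational(1, 2))) = Mul(2, Pow(Add(H, Add(1, Rational(9, 2))), Rational(1, 2))) = Mul(2, Pow(Add(H, Rational(11, 2)), Rational(1, 2))) = Mul(2, Pow(Add(Rational(11, 2), H), Rational(1, 2))))
Function('O')(W, E) = Mul(2, E, W) (Function('O')(W, E) = Mul(E, Mul(2, W)) = Mul(2, E, W))
Add(Mul(Function('f')(3, 158), Pow(-12001, -1)), Mul(Function('O')(131, Add(Mul(5, 4), 5)), Pow(-27207, -1))) = Add(Mul(Pow(Add(22, Mul(4, 158)), Rational(1, 2)), Pow(-12001, -1)), Mul(Mul(2, Add(Mul(5, 4), 5), 131), Pow(-27207, -1))) = Add(Mul(Pow(Add(22, 632), Rational(1, 2)), Rational(-1, 12001)), Mul(Mul(2, Add(20, 5), 131), Rational(-1, 27207))) = Add(Mul(Pow(654, Rational(1, 2)), Rational(-1, 12001)), Mul(Mul(2, 25, 131), Rational(-1, 27207))) = Add(Mul(Rational(-1, 12001), Pow(654, Rational(1, 2))), Mul(6550, Rational(-1, 27207))) = Add(Mul(Rational(-1, 12001), Pow(654, Rational(1, 2))), Rational(-6550, 27207)) = Add(Rational(-6550, 27207), Mul(Rational(-1, 12001), Pow(654, Rational(1, 2))))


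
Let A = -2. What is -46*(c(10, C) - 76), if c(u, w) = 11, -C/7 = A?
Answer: 2990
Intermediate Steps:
C = 14 (C = -7*(-2) = 14)
-46*(c(10, C) - 76) = -46*(11 - 76) = -46*(-65) = 2990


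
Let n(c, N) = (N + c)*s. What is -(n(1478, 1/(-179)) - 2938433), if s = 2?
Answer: 525450385/179 ≈ 2.9355e+6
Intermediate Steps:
n(c, N) = 2*N + 2*c (n(c, N) = (N + c)*2 = 2*N + 2*c)
-(n(1478, 1/(-179)) - 2938433) = -((2/(-179) + 2*1478) - 2938433) = -((2*(-1/179) + 2956) - 2938433) = -((-2/179 + 2956) - 2938433) = -(529122/179 - 2938433) = -1*(-525450385/179) = 525450385/179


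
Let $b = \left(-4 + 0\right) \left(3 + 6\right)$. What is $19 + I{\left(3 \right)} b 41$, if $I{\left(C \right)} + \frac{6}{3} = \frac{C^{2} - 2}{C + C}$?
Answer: $1249$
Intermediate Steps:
$I{\left(C \right)} = -2 + \frac{-2 + C^{2}}{2 C}$ ($I{\left(C \right)} = -2 + \frac{C^{2} - 2}{C + C} = -2 + \frac{-2 + C^{2}}{2 C}$)
$b = -36$ ($b = \left(-4\right) 9 = -36$)
$19 + I{\left(3 \right)} b 41 = 19 + \left(-2 + \frac{1}{2} \cdot 3 - \frac{1}{3}\right) \left(-36\right) 41 = 19 + \left(-2 + \frac{3}{2} - \frac{1}{3}\right) \left(-36\right) 41 = 19 + \left(- \frac{5}{6}\right) \left(-36\right) 41 = 19 + 30 \cdot 41 = 19 + 1230 = 1249$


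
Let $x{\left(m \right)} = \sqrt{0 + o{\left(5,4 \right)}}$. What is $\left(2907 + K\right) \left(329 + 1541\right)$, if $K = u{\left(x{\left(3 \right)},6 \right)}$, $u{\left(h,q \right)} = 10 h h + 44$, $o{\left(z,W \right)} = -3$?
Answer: $5462270$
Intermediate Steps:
$x{\left(m \right)} = i \sqrt{3}$ ($x{\left(m \right)} = \sqrt{0 - 3} = \sqrt{-3} = i \sqrt{3}$)
$u{\left(h,q \right)} = 44 + 10 h^{2}$ ($u{\left(h,q \right)} = 10 h^{2} + 44 = 44 + 10 h^{2}$)
$K = 14$ ($K = 44 + 10 \left(i \sqrt{3}\right)^{2} = 44 + 10 \left(-3\right) = 44 - 30 = 14$)
$\left(2907 + K\right) \left(329 + 1541\right) = \left(2907 + 14\right) \left(329 + 1541\right) = 2921 \cdot 1870 = 5462270$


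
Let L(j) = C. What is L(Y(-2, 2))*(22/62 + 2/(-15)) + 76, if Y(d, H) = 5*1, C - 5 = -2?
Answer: 11883/155 ≈ 76.665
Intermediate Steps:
C = 3 (C = 5 - 2 = 3)
Y(d, H) = 5
L(j) = 3
L(Y(-2, 2))*(22/62 + 2/(-15)) + 76 = 3*(22/62 + 2/(-15)) + 76 = 3*(22*(1/62) + 2*(-1/15)) + 76 = 3*(11/31 - 2/15) + 76 = 3*(103/465) + 76 = 103/155 + 76 = 11883/155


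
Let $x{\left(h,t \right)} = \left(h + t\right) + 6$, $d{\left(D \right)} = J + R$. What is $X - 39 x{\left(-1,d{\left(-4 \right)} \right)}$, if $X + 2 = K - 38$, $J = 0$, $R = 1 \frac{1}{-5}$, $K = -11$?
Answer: $- \frac{1191}{5} \approx -238.2$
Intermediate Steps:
$R = - \frac{1}{5}$ ($R = 1 \left(- \frac{1}{5}\right) = - \frac{1}{5} \approx -0.2$)
$X = -51$ ($X = -2 - 49 = -51$)
$d{\left(D \right)} = - \frac{1}{5}$ ($d{\left(D \right)} = 0 - \frac{1}{5} = - \frac{1}{5}$)
$x{\left(h,t \right)} = 6 + h + t$
$X - 39 x{\left(-1,d{\left(-4 \right)} \right)} = -51 - 39 \left(6 - 1 - \frac{1}{5}\right) = -51 - \frac{936}{5} = - \frac{1191}{5}$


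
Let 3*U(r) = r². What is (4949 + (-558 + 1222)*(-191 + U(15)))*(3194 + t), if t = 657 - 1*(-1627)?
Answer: -394826850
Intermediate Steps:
U(r) = r²/3
t = 2284 (t = 657 + 1627 = 2284)
(4949 + (-558 + 1222)*(-191 + U(15)))*(3194 + t) = (4949 + (-558 + 1222)*(-191 + (⅓)*15²))*(3194 + 2284) = (4949 + 664*(-191 + (⅓)*225))*5478 = (4949 + 664*(-191 + 75))*5478 = (4949 + 664*(-116))*5478 = (4949 - 77024)*5478 = -72075*5478 = -394826850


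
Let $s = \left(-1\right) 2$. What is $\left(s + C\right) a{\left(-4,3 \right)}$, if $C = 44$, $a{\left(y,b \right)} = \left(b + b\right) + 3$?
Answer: $378$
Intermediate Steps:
$a{\left(y,b \right)} = 3 + 2 b$ ($a{\left(y,b \right)} = 2 b + 3 = 3 + 2 b$)
$s = -2$
$\left(s + C\right) a{\left(-4,3 \right)} = \left(-2 + 44\right) \left(3 + 2 \cdot 3\right) = 42 \left(3 + 6\right) = 42 \cdot 9 = 378$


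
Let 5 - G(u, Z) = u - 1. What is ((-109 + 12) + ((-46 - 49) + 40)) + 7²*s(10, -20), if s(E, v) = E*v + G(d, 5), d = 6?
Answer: -9952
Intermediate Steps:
G(u, Z) = 6 - u (G(u, Z) = 5 - (u - 1) = 5 - (-1 + u) = 5 + (1 - u) = 6 - u)
s(E, v) = E*v (s(E, v) = E*v + (6 - 1*6) = E*v + (6 - 6) = E*v + 0 = E*v)
((-109 + 12) + ((-46 - 49) + 40)) + 7²*s(10, -20) = ((-109 + 12) + ((-46 - 49) + 40)) + 7²*(10*(-20)) = (-97 + (-95 + 40)) + 49*(-200) = (-97 - 55) - 9800 = -152 - 9800 = -9952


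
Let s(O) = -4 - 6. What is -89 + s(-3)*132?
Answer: -1409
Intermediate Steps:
s(O) = -10
-89 + s(-3)*132 = -89 - 10*132 = -89 - 1320 = -1409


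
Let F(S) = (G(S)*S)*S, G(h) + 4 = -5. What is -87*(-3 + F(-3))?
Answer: 7308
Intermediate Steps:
G(h) = -9 (G(h) = -4 - 5 = -9)
F(S) = -9*S² (F(S) = (-9*S)*S = -9*S²)
-87*(-3 + F(-3)) = -87*(-3 - 9*(-3)²) = -87*(-3 - 9*9) = -87*(-3 - 81) = -87*(-84) = 7308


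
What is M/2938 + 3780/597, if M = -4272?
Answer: 1425876/292331 ≈ 4.8776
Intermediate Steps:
M/2938 + 3780/597 = -4272/2938 + 3780/597 = -4272*1/2938 + 3780*(1/597) = -2136/1469 + 1260/199 = 1425876/292331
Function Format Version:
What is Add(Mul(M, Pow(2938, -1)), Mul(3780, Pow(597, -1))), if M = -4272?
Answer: Rational(1425876, 292331) ≈ 4.8776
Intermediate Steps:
Add(Mul(M, Pow(2938, -1)), Mul(3780, Pow(597, -1))) = Add(Mul(-4272, Pow(2938, -1)), Mul(3780, Pow(597, -1))) = Add(Mul(-4272, Rational(1, 2938)), Mul(3780, Rational(1, 597))) = Add(Rational(-2136, 1469), Rational(1260, 199)) = Rational(1425876, 292331)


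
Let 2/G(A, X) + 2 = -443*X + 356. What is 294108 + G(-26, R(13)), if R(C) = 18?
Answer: 1120551479/3810 ≈ 2.9411e+5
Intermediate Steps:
G(A, X) = 2/(354 - 443*X) (G(A, X) = 2/(-2 + (-443*X + 356)) = 2/(-2 + (356 - 443*X)) = 2/(354 - 443*X))
294108 + G(-26, R(13)) = 294108 - 2/(-354 + 443*18) = 294108 - 2/(-354 + 7974) = 294108 - 2/7620 = 294108 - 2*1/7620 = 294108 - 1/3810 = 1120551479/3810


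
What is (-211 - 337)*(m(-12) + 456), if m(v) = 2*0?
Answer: -249888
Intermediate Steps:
m(v) = 0
(-211 - 337)*(m(-12) + 456) = (-211 - 337)*(0 + 456) = -548*456 = -249888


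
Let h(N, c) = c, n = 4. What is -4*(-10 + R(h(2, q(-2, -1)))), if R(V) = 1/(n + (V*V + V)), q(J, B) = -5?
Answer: 239/6 ≈ 39.833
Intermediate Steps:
R(V) = 1/(4 + V + V²) (R(V) = 1/(4 + (V*V + V)) = 1/(4 + (V² + V)) = 1/(4 + (V + V²)) = 1/(4 + V + V²))
-4*(-10 + R(h(2, q(-2, -1)))) = -4*(-10 + 1/(4 - 5 + (-5)²)) = -4*(-10 + 1/(4 - 5 + 25)) = -4*(-10 + 1/24) = -4*(-239/24) = 239/6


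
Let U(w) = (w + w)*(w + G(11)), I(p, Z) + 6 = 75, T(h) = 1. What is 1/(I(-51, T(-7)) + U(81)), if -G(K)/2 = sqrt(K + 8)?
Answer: 4397/57335979 + 36*sqrt(19)/19111993 ≈ 8.4899e-5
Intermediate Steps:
G(K) = -2*sqrt(8 + K) (G(K) = -2*sqrt(K + 8) = -2*sqrt(8 + K))
I(p, Z) = 69 (I(p, Z) = -6 + 75 = 69)
U(w) = 2*w*(w - 2*sqrt(19)) (U(w) = (w + w)*(w - 2*sqrt(8 + 11)) = (2*w)*(w - 2*sqrt(19)) = 2*w*(w - 2*sqrt(19)))
1/(I(-51, T(-7)) + U(81)) = 1/(69 + 2*81*(81 - 2*sqrt(19))) = 1/(69 + (13122 - 324*sqrt(19))) = 1/(13191 - 324*sqrt(19))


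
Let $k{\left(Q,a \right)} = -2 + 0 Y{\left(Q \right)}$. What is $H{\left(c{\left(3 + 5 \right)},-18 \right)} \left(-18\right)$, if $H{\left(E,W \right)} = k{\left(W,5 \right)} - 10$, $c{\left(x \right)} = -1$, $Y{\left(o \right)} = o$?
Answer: $216$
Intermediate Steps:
$k{\left(Q,a \right)} = -2$ ($k{\left(Q,a \right)} = -2 + 0 Q = -2 + 0 = -2$)
$H{\left(E,W \right)} = -12$ ($H{\left(E,W \right)} = -2 - 10 = -12$)
$H{\left(c{\left(3 + 5 \right)},-18 \right)} \left(-18\right) = \left(-12\right) \left(-18\right) = 216$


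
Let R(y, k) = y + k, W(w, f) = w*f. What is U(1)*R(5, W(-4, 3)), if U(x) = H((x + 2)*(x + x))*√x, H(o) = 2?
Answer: -14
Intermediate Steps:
W(w, f) = f*w
U(x) = 2*√x
R(y, k) = k + y
U(1)*R(5, W(-4, 3)) = (2*√1)*(3*(-4) + 5) = (2*1)*(-12 + 5) = 2*(-7) = -14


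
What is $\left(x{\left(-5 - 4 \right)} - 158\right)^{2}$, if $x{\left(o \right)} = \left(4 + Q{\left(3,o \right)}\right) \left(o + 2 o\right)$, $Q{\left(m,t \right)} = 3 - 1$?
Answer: $102400$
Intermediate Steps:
$Q{\left(m,t \right)} = 2$
$x{\left(o \right)} = 18 o$ ($x{\left(o \right)} = \left(4 + 2\right) \left(o + 2 o\right) = 6 \cdot 3 o = 18 o$)
$\left(x{\left(-5 - 4 \right)} - 158\right)^{2} = \left(18 \left(-5 - 4\right) - 158\right)^{2} = \left(18 \left(-9\right) - 158\right)^{2} = \left(-162 - 158\right)^{2} = \left(-320\right)^{2} = 102400$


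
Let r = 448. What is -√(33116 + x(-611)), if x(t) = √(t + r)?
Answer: -√(33116 + I*√163) ≈ -181.98 - 0.035079*I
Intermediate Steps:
x(t) = √(448 + t) (x(t) = √(t + 448) = √(448 + t))
-√(33116 + x(-611)) = -√(33116 + √(448 - 611)) = -√(33116 + √(-163)) = -√(33116 + I*√163)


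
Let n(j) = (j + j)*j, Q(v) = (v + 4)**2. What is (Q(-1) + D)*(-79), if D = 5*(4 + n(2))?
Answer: -5451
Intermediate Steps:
Q(v) = (4 + v)**2
n(j) = 2*j**2 (n(j) = (2*j)*j = 2*j**2)
D = 60 (D = 5*(4 + 2*2**2) = 5*(4 + 2*4) = 5*(4 + 8) = 5*12 = 60)
(Q(-1) + D)*(-79) = ((4 - 1)**2 + 60)*(-79) = (3**2 + 60)*(-79) = (9 + 60)*(-79) = 69*(-79) = -5451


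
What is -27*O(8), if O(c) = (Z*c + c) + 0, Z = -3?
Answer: 432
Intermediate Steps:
O(c) = -2*c (O(c) = (-3*c + c) + 0 = -2*c + 0 = -2*c)
-27*O(8) = -(-54)*8 = -27*(-16) = 432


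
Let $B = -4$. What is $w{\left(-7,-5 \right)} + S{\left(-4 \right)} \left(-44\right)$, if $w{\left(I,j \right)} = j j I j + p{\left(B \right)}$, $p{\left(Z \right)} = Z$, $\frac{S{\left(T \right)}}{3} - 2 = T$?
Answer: $1135$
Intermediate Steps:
$S{\left(T \right)} = 6 + 3 T$
$w{\left(I,j \right)} = -4 + I j^{3}$ ($w{\left(I,j \right)} = j j I j - 4 = j^{2} I j - 4 = I j^{2} j - 4 = I j^{3} - 4 = -4 + I j^{3}$)
$w{\left(-7,-5 \right)} + S{\left(-4 \right)} \left(-44\right) = \left(-4 - 7 \left(-5\right)^{3}\right) + \left(6 + 3 \left(-4\right)\right) \left(-44\right) = \left(-4 - -875\right) + \left(6 - 12\right) \left(-44\right) = \left(-4 + 875\right) - -264 = 871 + 264 = 1135$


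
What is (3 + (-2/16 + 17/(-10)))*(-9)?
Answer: -423/40 ≈ -10.575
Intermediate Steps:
(3 + (-2/16 + 17/(-10)))*(-9) = (3 + (-2*1/16 + 17*(-⅒)))*(-9) = (3 + (-⅛ - 17/10))*(-9) = (3 - 73/40)*(-9) = (47/40)*(-9) = -423/40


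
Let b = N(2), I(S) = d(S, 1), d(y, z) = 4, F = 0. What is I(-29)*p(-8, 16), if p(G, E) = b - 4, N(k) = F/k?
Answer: -16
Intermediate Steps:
I(S) = 4
N(k) = 0 (N(k) = 0/k = 0)
b = 0
p(G, E) = -4 (p(G, E) = 0 - 4 = -4)
I(-29)*p(-8, 16) = 4*(-4) = -16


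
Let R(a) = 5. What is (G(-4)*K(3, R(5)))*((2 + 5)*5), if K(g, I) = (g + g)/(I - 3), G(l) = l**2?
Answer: 1680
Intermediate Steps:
K(g, I) = 2*g/(-3 + I) (K(g, I) = (2*g)/(-3 + I) = 2*g/(-3 + I))
(G(-4)*K(3, R(5)))*((2 + 5)*5) = ((-4)**2*(2*3/(-3 + 5)))*((2 + 5)*5) = (16*(2*3/2))*(7*5) = (16*(2*3*(1/2)))*35 = (16*3)*35 = 48*35 = 1680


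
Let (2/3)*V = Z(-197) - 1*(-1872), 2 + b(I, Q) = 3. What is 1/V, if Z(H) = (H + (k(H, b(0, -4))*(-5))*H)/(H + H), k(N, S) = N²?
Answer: -1/142725 ≈ -7.0065e-6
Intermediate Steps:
b(I, Q) = 1 (b(I, Q) = -2 + 3 = 1)
Z(H) = (H - 5*H³)/(2*H) (Z(H) = (H + (H²*(-5))*H)/(H + H) = (H + (-5*H²)*H)/((2*H)) = (H - 5*H³)*(1/(2*H)) = (H - 5*H³)/(2*H))
V = -142725 (V = 3*((½ - 5/2*(-197)²) - 1*(-1872))/2 = 3*((½ - 5/2*38809) + 1872)/2 = 3*((½ - 194045/2) + 1872)/2 = 3*(-97022 + 1872)/2 = (3/2)*(-95150) = -142725)
1/V = 1/(-142725) = -1/142725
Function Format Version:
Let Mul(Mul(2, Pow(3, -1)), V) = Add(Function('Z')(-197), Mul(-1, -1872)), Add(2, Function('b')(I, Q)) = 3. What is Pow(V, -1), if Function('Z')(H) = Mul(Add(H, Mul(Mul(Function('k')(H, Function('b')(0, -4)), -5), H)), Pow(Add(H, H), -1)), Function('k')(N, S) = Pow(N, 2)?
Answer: Rational(-1, 142725) ≈ -7.0065e-6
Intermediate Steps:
Function('b')(I, Q) = 1 (Function('b')(I, Q) = Add(-2, 3) = 1)
Function('Z')(H) = Mul(Rational(1, 2), Pow(H, -1), Add(H, Mul(-5, Pow(H, 3)))) (Function('Z')(H) = Mul(Add(H, Mul(Mul(Pow(H, 2), -5), H)), Pow(Add(H, H), -1)) = Mul(Add(H, Mul(Mul(-5, Pow(H, 2)), H)), Pow(Mul(2, H), -1)) = Mul(Add(H, Mul(-5, Pow(H, 3))), Mul(Rational(1, 2), Pow(H, -1))) = Mul(Rational(1, 2), Pow(H, -1), Add(H, Mul(-5, Pow(H, 3)))))
V = -142725 (V = Mul(Rational(3, 2), Add(Add(Rational(1, 2), Mul(Rational(-5, 2), Pow(-197, 2))), Mul(-1, -1872))) = Mul(Rational(3, 2), Add(Add(Rational(1, 2), Mul(Rational(-5, 2), 38809)), 1872)) = Mul(Rational(3, 2), Add(Add(Rational(1, 2), Rational(-194045, 2)), 1872)) = Mul(Rational(3, 2), Add(-97022, 1872)) = Mul(Rational(3, 2), -95150) = -142725)
Pow(V, -1) = Pow(-142725, -1) = Rational(-1, 142725)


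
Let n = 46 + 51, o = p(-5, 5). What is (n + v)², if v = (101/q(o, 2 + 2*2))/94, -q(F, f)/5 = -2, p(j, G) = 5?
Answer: 8332220961/883600 ≈ 9429.9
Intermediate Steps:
o = 5
q(F, f) = 10 (q(F, f) = -5*(-2) = 10)
n = 97
v = 101/940 (v = (101/10)/94 = (101*(⅒))*(1/94) = (101/10)*(1/94) = 101/940 ≈ 0.10745)
(n + v)² = (97 + 101/940)² = (91281/940)² = 8332220961/883600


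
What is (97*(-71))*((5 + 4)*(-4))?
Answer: 247932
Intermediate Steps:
(97*(-71))*((5 + 4)*(-4)) = -61983*(-4) = -6887*(-36) = 247932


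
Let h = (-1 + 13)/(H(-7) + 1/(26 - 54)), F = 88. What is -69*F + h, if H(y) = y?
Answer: -1196520/197 ≈ -6073.7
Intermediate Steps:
h = -336/197 (h = (-1 + 13)/(-7 + 1/(26 - 54)) = 12/(-7 + 1/(-28)) = 12/(-7 - 1/28) = 12/(-197/28) = 12*(-28/197) = -336/197 ≈ -1.7056)
-69*F + h = -69*88 - 336/197 = -6072 - 336/197 = -1196520/197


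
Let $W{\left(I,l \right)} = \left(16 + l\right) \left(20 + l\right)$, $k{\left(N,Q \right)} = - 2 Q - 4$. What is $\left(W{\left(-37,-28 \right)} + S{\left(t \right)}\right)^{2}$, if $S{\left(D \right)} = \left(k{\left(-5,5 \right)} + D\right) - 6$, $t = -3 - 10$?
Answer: $3969$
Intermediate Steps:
$k{\left(N,Q \right)} = -4 - 2 Q$
$t = -13$ ($t = -3 - 10 = -13$)
$S{\left(D \right)} = -20 + D$ ($S{\left(D \right)} = \left(\left(-4 - 10\right) + D\right) - 6 = \left(-14 + D\right) - 6 = -20 + D$)
$\left(W{\left(-37,-28 \right)} + S{\left(t \right)}\right)^{2} = \left(\left(320 + \left(-28\right)^{2} + 36 \left(-28\right)\right) - 33\right)^{2} = \left(\left(320 + 784 - 1008\right) - 33\right)^{2} = \left(96 - 33\right)^{2} = 63^{2} = 3969$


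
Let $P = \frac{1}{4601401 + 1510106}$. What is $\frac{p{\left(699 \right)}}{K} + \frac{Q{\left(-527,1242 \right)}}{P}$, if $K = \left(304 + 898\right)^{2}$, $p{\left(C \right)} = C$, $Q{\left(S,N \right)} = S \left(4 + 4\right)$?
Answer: $- \frac{37226983866590949}{1444804} \approx -2.5766 \cdot 10^{10}$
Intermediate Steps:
$Q{\left(S,N \right)} = 8 S$ ($Q{\left(S,N \right)} = S 8 = 8 S$)
$K = 1444804$ ($K = 1202^{2} = 1444804$)
$P = \frac{1}{6111507} \approx 1.6363 \cdot 10^{-7}$
$\frac{p{\left(699 \right)}}{K} + \frac{Q{\left(-527,1242 \right)}}{P} = \frac{699}{1444804} + 8 \left(-527\right) \frac{1}{\frac{1}{6111507}} = 699 \cdot \frac{1}{1444804} - 25766113512 = \frac{699}{1444804} - 25766113512 = - \frac{37226983866590949}{1444804}$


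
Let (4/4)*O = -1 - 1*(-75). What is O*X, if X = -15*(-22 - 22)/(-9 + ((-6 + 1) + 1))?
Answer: -48840/13 ≈ -3756.9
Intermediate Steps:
X = -660/13 (X = -(-660)/(-9 + (-5 + 1)) = -(-660)/(-9 - 4) = -(-660)/(-13) = -(-660)*(-1)/13 = -15*44/13 = -660/13 ≈ -50.769)
O = 74 (O = -1 - 1*(-75) = -1 + 75 = 74)
O*X = 74*(-660/13) = -48840/13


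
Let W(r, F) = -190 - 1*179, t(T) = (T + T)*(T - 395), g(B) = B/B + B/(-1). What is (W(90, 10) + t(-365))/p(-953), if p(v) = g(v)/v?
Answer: -528372743/954 ≈ -5.5385e+5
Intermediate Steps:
g(B) = 1 - B (g(B) = 1 + B*(-1) = 1 - B)
t(T) = 2*T*(-395 + T) (t(T) = (2*T)*(-395 + T) = 2*T*(-395 + T))
W(r, F) = -369 (W(r, F) = -190 - 179 = -369)
p(v) = (1 - v)/v
(W(90, 10) + t(-365))/p(-953) = (-369 + 2*(-365)*(-395 - 365))/(((1 - 1*(-953))/(-953))) = (-369 + 2*(-365)*(-760))/((-(1 + 953)/953)) = (-369 + 554800)/((-1/953*954)) = 554431/(-954/953) = 554431*(-953/954) = -528372743/954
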